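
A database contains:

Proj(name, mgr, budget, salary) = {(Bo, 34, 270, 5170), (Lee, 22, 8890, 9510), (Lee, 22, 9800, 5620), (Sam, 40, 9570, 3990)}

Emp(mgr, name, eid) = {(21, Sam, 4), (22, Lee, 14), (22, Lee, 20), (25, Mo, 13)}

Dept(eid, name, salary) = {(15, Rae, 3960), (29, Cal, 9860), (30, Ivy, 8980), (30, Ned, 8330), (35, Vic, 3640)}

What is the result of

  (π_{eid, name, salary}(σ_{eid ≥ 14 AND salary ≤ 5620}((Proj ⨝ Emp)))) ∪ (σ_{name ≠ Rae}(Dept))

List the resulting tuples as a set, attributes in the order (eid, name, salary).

Natural join on name, mgr: {(Lee, 22, 8890, 9510, 14), (Lee, 22, 8890, 9510, 20), (Lee, 22, 9800, 5620, 14), (Lee, 22, 9800, 5620, 20)}
σ[eid ≥ 14 AND salary ≤ 5620]: keep tuples satisfying eid ≥ 14 AND salary ≤ 5620 → {(Lee, 22, 9800, 5620, 14), (Lee, 22, 9800, 5620, 20)}
π[eid, name, salary]: project onto (eid, name, salary) → {(14, Lee, 5620), (20, Lee, 5620)}
σ[name ≠ Rae]: keep tuples satisfying name ≠ Rae → {(29, Cal, 9860), (30, Ivy, 8980), (30, Ned, 8330), (35, Vic, 3640)}
Taking the union: {(14, Lee, 5620), (20, Lee, 5620), (29, Cal, 9860), (30, Ivy, 8980), (30, Ned, 8330), (35, Vic, 3640)}

{(14, Lee, 5620), (20, Lee, 5620), (29, Cal, 9860), (30, Ivy, 8980), (30, Ned, 8330), (35, Vic, 3640)}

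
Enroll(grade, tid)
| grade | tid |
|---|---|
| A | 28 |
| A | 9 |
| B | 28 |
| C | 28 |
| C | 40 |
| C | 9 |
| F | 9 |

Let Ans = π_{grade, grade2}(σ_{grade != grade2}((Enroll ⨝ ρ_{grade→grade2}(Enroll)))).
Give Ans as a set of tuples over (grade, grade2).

{(A, B), (A, C), (A, F), (B, A), (B, C), (C, A), (C, B), (C, F), (F, A), (F, C)}

ρ[grade→grade2]: schema becomes (grade2, tid); tuples unchanged.
Enroll ⋈ ρ_{grade→grade2}(Enroll) (natural join on tid): {(A, 28, A), (A, 28, B), (A, 28, C), (A, 9, A), (A, 9, C), (A, 9, F), (B, 28, A), (B, 28, B), (B, 28, C), (C, 28, A), (C, 28, B), (C, 28, C), (C, 40, C), (C, 9, A), (C, 9, C), (C, 9, F), (F, 9, A), (F, 9, C), (F, 9, F)}
Filtering on grade != grade2 leaves {(A, 28, B), (A, 28, C), (A, 9, C), (A, 9, F), (B, 28, A), (B, 28, C), (C, 28, A), (C, 28, B), (C, 9, A), (C, 9, F), (F, 9, A), (F, 9, C)}.
Projecting to grade, grade2 (2 duplicate(s) eliminated): {(A, B), (A, C), (A, F), (B, A), (B, C), (C, A), (C, B), (C, F), (F, A), (F, C)}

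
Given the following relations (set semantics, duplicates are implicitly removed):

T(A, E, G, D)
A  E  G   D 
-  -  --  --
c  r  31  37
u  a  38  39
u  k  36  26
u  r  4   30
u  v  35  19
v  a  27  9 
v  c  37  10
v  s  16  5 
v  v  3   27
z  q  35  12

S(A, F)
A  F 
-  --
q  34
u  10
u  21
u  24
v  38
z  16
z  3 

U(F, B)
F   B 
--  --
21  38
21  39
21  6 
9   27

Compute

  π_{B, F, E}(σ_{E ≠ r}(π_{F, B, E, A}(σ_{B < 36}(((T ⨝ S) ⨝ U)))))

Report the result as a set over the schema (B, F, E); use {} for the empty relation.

Joining T and S on A yields {(u, a, 38, 39, 10), (u, a, 38, 39, 21), (u, a, 38, 39, 24), (u, k, 36, 26, 10), (u, k, 36, 26, 21), (u, k, 36, 26, 24), (u, r, 4, 30, 10), (u, r, 4, 30, 21), (u, r, 4, 30, 24), (u, v, 35, 19, 10), (u, v, 35, 19, 21), (u, v, 35, 19, 24), (v, a, 27, 9, 38), (v, c, 37, 10, 38), (v, s, 16, 5, 38), (v, v, 3, 27, 38), (z, q, 35, 12, 16), (z, q, 35, 12, 3)}.
Joining (T ⨝ S) and U on F yields {(u, a, 38, 39, 21, 38), (u, a, 38, 39, 21, 39), (u, a, 38, 39, 21, 6), (u, k, 36, 26, 21, 38), (u, k, 36, 26, 21, 39), (u, k, 36, 26, 21, 6), (u, r, 4, 30, 21, 38), (u, r, 4, 30, 21, 39), (u, r, 4, 30, 21, 6), (u, v, 35, 19, 21, 38), (u, v, 35, 19, 21, 39), (u, v, 35, 19, 21, 6)}.
Apply σ_{B < 36}; surviving tuples: {(u, a, 38, 39, 21, 6), (u, k, 36, 26, 21, 6), (u, r, 4, 30, 21, 6), (u, v, 35, 19, 21, 6)}
π_{F, B, E, A} gives {(21, 6, a, u), (21, 6, k, u), (21, 6, r, u), (21, 6, v, u)}.
Apply σ_{E ≠ r}; surviving tuples: {(21, 6, a, u), (21, 6, k, u), (21, 6, v, u)}
π_{B, F, E} gives {(6, 21, a), (6, 21, k), (6, 21, v)}.

{(6, 21, a), (6, 21, k), (6, 21, v)}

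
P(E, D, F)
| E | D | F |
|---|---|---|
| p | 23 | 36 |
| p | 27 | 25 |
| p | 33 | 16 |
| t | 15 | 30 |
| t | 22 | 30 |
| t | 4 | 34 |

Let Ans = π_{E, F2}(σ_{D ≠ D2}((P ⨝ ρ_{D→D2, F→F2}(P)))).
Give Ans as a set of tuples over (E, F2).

{(p, 16), (p, 25), (p, 36), (t, 30), (t, 34)}

ρ[D→D2, F→F2]: schema becomes (E, D2, F2); tuples unchanged.
Joining P and ρ_{D→D2, F→F2}(P) on E yields {(p, 23, 36, 23, 36), (p, 23, 36, 27, 25), (p, 23, 36, 33, 16), (p, 27, 25, 23, 36), (p, 27, 25, 27, 25), (p, 27, 25, 33, 16), (p, 33, 16, 23, 36), (p, 33, 16, 27, 25), (p, 33, 16, 33, 16), (t, 15, 30, 15, 30), (t, 15, 30, 22, 30), (t, 15, 30, 4, 34), (t, 22, 30, 15, 30), (t, 22, 30, 22, 30), (t, 22, 30, 4, 34), (t, 4, 34, 15, 30), (t, 4, 34, 22, 30), (t, 4, 34, 4, 34)}.
Filtering on D ≠ D2 leaves {(p, 23, 36, 27, 25), (p, 23, 36, 33, 16), (p, 27, 25, 23, 36), (p, 27, 25, 33, 16), (p, 33, 16, 23, 36), (p, 33, 16, 27, 25), (t, 15, 30, 22, 30), (t, 15, 30, 4, 34), (t, 22, 30, 15, 30), (t, 22, 30, 4, 34), (t, 4, 34, 15, 30), (t, 4, 34, 22, 30)}.
Keep only column(s) E, F2 (7 duplicate(s) eliminated): {(p, 16), (p, 25), (p, 36), (t, 30), (t, 34)}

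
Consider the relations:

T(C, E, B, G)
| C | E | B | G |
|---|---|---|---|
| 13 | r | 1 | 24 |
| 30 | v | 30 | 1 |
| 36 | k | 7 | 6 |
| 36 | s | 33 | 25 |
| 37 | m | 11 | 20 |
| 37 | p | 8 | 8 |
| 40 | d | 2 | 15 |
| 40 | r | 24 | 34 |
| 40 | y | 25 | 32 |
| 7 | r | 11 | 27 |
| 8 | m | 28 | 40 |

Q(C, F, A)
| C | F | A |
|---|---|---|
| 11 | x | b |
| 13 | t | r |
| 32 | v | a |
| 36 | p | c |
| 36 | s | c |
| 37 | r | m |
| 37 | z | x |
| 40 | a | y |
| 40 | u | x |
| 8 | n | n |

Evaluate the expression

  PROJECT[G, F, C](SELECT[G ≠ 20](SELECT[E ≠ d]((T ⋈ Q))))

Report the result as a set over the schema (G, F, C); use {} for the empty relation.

{(24, t, 13), (25, p, 36), (25, s, 36), (32, a, 40), (32, u, 40), (34, a, 40), (34, u, 40), (40, n, 8), (6, p, 36), (6, s, 36), (8, r, 37), (8, z, 37)}

Joining T and Q on C yields {(13, r, 1, 24, t, r), (36, k, 7, 6, p, c), (36, k, 7, 6, s, c), (36, s, 33, 25, p, c), (36, s, 33, 25, s, c), (37, m, 11, 20, r, m), (37, m, 11, 20, z, x), (37, p, 8, 8, r, m), (37, p, 8, 8, z, x), (40, d, 2, 15, a, y), (40, d, 2, 15, u, x), (40, r, 24, 34, a, y), (40, r, 24, 34, u, x), (40, y, 25, 32, a, y), (40, y, 25, 32, u, x), (8, m, 28, 40, n, n)}.
Filtering on E ≠ d leaves {(13, r, 1, 24, t, r), (36, k, 7, 6, p, c), (36, k, 7, 6, s, c), (36, s, 33, 25, p, c), (36, s, 33, 25, s, c), (37, m, 11, 20, r, m), (37, m, 11, 20, z, x), (37, p, 8, 8, r, m), (37, p, 8, 8, z, x), (40, r, 24, 34, a, y), (40, r, 24, 34, u, x), (40, y, 25, 32, a, y), (40, y, 25, 32, u, x), (8, m, 28, 40, n, n)}.
Filtering on G ≠ 20 leaves {(13, r, 1, 24, t, r), (36, k, 7, 6, p, c), (36, k, 7, 6, s, c), (36, s, 33, 25, p, c), (36, s, 33, 25, s, c), (37, p, 8, 8, r, m), (37, p, 8, 8, z, x), (40, r, 24, 34, a, y), (40, r, 24, 34, u, x), (40, y, 25, 32, a, y), (40, y, 25, 32, u, x), (8, m, 28, 40, n, n)}.
Projecting to G, F, C: {(24, t, 13), (25, p, 36), (25, s, 36), (32, a, 40), (32, u, 40), (34, a, 40), (34, u, 40), (40, n, 8), (6, p, 36), (6, s, 36), (8, r, 37), (8, z, 37)}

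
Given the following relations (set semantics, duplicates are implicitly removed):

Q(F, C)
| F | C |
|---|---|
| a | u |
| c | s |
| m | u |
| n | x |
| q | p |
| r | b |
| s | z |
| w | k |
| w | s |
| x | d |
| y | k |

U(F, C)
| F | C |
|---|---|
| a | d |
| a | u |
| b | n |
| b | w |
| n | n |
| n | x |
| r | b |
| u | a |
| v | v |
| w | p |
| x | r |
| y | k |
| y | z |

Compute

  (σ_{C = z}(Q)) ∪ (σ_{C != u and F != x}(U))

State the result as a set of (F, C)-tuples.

Apply σ_{C = z}; surviving tuples: {(s, z)}
Apply σ_{C != u and F != x}; surviving tuples: {(a, d), (b, n), (b, w), (n, n), (n, x), (r, b), (u, a), (v, v), (w, p), (y, k), (y, z)}
Set union of the two operands is {(a, d), (b, n), (b, w), (n, n), (n, x), (r, b), (s, z), (u, a), (v, v), (w, p), (y, k), (y, z)}.

{(a, d), (b, n), (b, w), (n, n), (n, x), (r, b), (s, z), (u, a), (v, v), (w, p), (y, k), (y, z)}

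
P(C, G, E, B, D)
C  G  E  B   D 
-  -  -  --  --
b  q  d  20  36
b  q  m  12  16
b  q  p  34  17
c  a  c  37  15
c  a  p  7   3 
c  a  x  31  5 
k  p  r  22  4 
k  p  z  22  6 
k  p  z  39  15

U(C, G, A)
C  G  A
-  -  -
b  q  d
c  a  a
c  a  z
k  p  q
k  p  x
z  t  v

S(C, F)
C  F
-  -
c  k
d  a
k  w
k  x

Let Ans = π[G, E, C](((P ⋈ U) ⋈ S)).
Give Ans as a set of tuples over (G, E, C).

{(a, c, c), (a, p, c), (a, x, c), (p, r, k), (p, z, k)}

Joining P and U on C, G yields {(b, q, d, 20, 36, d), (b, q, m, 12, 16, d), (b, q, p, 34, 17, d), (c, a, c, 37, 15, a), (c, a, c, 37, 15, z), (c, a, p, 7, 3, a), (c, a, p, 7, 3, z), (c, a, x, 31, 5, a), (c, a, x, 31, 5, z), (k, p, r, 22, 4, q), (k, p, r, 22, 4, x), (k, p, z, 22, 6, q), (k, p, z, 22, 6, x), (k, p, z, 39, 15, q), (k, p, z, 39, 15, x)}.
Joining (P ⋈ U) and S on C yields {(c, a, c, 37, 15, a, k), (c, a, c, 37, 15, z, k), (c, a, p, 7, 3, a, k), (c, a, p, 7, 3, z, k), (c, a, x, 31, 5, a, k), (c, a, x, 31, 5, z, k), (k, p, r, 22, 4, q, w), (k, p, r, 22, 4, q, x), (k, p, r, 22, 4, x, w), (k, p, r, 22, 4, x, x), (k, p, z, 22, 6, q, w), (k, p, z, 22, 6, q, x), (k, p, z, 22, 6, x, w), (k, p, z, 22, 6, x, x), (k, p, z, 39, 15, q, w), (k, p, z, 39, 15, q, x), (k, p, z, 39, 15, x, w), (k, p, z, 39, 15, x, x)}.
π_{G, E, C} gives {(a, c, c), (a, p, c), (a, x, c), (p, r, k), (p, z, k)} (13 duplicate(s) eliminated).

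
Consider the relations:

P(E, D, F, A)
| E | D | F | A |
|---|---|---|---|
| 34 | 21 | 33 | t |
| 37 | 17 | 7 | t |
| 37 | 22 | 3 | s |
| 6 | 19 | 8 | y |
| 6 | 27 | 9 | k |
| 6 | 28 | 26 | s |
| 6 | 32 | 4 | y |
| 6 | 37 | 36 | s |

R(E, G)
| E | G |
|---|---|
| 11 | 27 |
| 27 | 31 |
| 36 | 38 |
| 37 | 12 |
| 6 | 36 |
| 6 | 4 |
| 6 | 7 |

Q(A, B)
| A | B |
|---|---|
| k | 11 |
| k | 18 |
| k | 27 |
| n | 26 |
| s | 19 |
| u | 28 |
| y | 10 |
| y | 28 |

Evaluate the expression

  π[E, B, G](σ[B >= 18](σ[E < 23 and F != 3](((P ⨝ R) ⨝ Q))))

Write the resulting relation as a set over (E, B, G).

Natural join on E: {(37, 17, 7, t, 12), (37, 22, 3, s, 12), (6, 19, 8, y, 36), (6, 19, 8, y, 4), (6, 19, 8, y, 7), (6, 27, 9, k, 36), (6, 27, 9, k, 4), (6, 27, 9, k, 7), (6, 28, 26, s, 36), (6, 28, 26, s, 4), (6, 28, 26, s, 7), (6, 32, 4, y, 36), (6, 32, 4, y, 4), (6, 32, 4, y, 7), (6, 37, 36, s, 36), (6, 37, 36, s, 4), (6, 37, 36, s, 7)}
Natural join on A: {(37, 22, 3, s, 12, 19), (6, 19, 8, y, 36, 10), (6, 19, 8, y, 36, 28), (6, 19, 8, y, 4, 10), (6, 19, 8, y, 4, 28), (6, 19, 8, y, 7, 10), (6, 19, 8, y, 7, 28), (6, 27, 9, k, 36, 11), (6, 27, 9, k, 36, 18), (6, 27, 9, k, 36, 27), (6, 27, 9, k, 4, 11), (6, 27, 9, k, 4, 18), (6, 27, 9, k, 4, 27), (6, 27, 9, k, 7, 11), (6, 27, 9, k, 7, 18), (6, 27, 9, k, 7, 27), (6, 28, 26, s, 36, 19), (6, 28, 26, s, 4, 19), (6, 28, 26, s, 7, 19), (6, 32, 4, y, 36, 10), (6, 32, 4, y, 36, 28), (6, 32, 4, y, 4, 10), (6, 32, 4, y, 4, 28), (6, 32, 4, y, 7, 10), (6, 32, 4, y, 7, 28), (6, 37, 36, s, 36, 19), (6, 37, 36, s, 4, 19), (6, 37, 36, s, 7, 19)}
Apply σ_{E < 23 and F != 3}; surviving tuples: {(6, 19, 8, y, 36, 10), (6, 19, 8, y, 36, 28), (6, 19, 8, y, 4, 10), (6, 19, 8, y, 4, 28), (6, 19, 8, y, 7, 10), (6, 19, 8, y, 7, 28), (6, 27, 9, k, 36, 11), (6, 27, 9, k, 36, 18), (6, 27, 9, k, 36, 27), (6, 27, 9, k, 4, 11), (6, 27, 9, k, 4, 18), (6, 27, 9, k, 4, 27), (6, 27, 9, k, 7, 11), (6, 27, 9, k, 7, 18), (6, 27, 9, k, 7, 27), (6, 28, 26, s, 36, 19), (6, 28, 26, s, 4, 19), (6, 28, 26, s, 7, 19), (6, 32, 4, y, 36, 10), (6, 32, 4, y, 36, 28), (6, 32, 4, y, 4, 10), (6, 32, 4, y, 4, 28), (6, 32, 4, y, 7, 10), (6, 32, 4, y, 7, 28), (6, 37, 36, s, 36, 19), (6, 37, 36, s, 4, 19), (6, 37, 36, s, 7, 19)}
Apply σ_{B >= 18}; surviving tuples: {(6, 19, 8, y, 36, 28), (6, 19, 8, y, 4, 28), (6, 19, 8, y, 7, 28), (6, 27, 9, k, 36, 18), (6, 27, 9, k, 36, 27), (6, 27, 9, k, 4, 18), (6, 27, 9, k, 4, 27), (6, 27, 9, k, 7, 18), (6, 27, 9, k, 7, 27), (6, 28, 26, s, 36, 19), (6, 28, 26, s, 4, 19), (6, 28, 26, s, 7, 19), (6, 32, 4, y, 36, 28), (6, 32, 4, y, 4, 28), (6, 32, 4, y, 7, 28), (6, 37, 36, s, 36, 19), (6, 37, 36, s, 4, 19), (6, 37, 36, s, 7, 19)}
π[E, B, G]: project onto (E, B, G) (6 duplicate(s) eliminated) → {(6, 18, 36), (6, 18, 4), (6, 18, 7), (6, 19, 36), (6, 19, 4), (6, 19, 7), (6, 27, 36), (6, 27, 4), (6, 27, 7), (6, 28, 36), (6, 28, 4), (6, 28, 7)}

{(6, 18, 36), (6, 18, 4), (6, 18, 7), (6, 19, 36), (6, 19, 4), (6, 19, 7), (6, 27, 36), (6, 27, 4), (6, 27, 7), (6, 28, 36), (6, 28, 4), (6, 28, 7)}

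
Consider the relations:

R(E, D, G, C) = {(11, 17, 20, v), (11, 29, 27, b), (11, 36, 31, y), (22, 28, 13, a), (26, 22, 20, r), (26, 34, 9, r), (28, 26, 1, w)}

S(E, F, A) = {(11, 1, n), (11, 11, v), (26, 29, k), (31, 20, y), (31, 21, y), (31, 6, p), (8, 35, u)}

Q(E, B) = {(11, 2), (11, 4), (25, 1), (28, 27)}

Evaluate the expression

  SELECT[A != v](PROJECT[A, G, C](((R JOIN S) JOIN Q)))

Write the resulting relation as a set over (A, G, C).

{(n, 20, v), (n, 27, b), (n, 31, y)}

R ⋈ S (natural join on E): {(11, 17, 20, v, 1, n), (11, 17, 20, v, 11, v), (11, 29, 27, b, 1, n), (11, 29, 27, b, 11, v), (11, 36, 31, y, 1, n), (11, 36, 31, y, 11, v), (26, 22, 20, r, 29, k), (26, 34, 9, r, 29, k)}
(R JOIN S) ⋈ Q (natural join on E): {(11, 17, 20, v, 1, n, 2), (11, 17, 20, v, 1, n, 4), (11, 17, 20, v, 11, v, 2), (11, 17, 20, v, 11, v, 4), (11, 29, 27, b, 1, n, 2), (11, 29, 27, b, 1, n, 4), (11, 29, 27, b, 11, v, 2), (11, 29, 27, b, 11, v, 4), (11, 36, 31, y, 1, n, 2), (11, 36, 31, y, 1, n, 4), (11, 36, 31, y, 11, v, 2), (11, 36, 31, y, 11, v, 4)}
Keep only column(s) A, G, C (6 duplicate(s) eliminated): {(n, 20, v), (n, 27, b), (n, 31, y), (v, 20, v), (v, 27, b), (v, 31, y)}
Filtering on A != v leaves {(n, 20, v), (n, 27, b), (n, 31, y)}.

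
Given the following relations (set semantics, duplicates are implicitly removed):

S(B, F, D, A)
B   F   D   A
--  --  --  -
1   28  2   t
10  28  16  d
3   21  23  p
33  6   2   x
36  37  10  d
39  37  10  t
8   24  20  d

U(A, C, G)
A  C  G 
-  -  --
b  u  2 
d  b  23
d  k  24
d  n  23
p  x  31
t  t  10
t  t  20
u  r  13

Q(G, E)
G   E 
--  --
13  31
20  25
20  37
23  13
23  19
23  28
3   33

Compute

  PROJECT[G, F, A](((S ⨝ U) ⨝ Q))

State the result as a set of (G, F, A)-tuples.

Natural join on A: {(1, 28, 2, t, t, 10), (1, 28, 2, t, t, 20), (10, 28, 16, d, b, 23), (10, 28, 16, d, k, 24), (10, 28, 16, d, n, 23), (3, 21, 23, p, x, 31), (36, 37, 10, d, b, 23), (36, 37, 10, d, k, 24), (36, 37, 10, d, n, 23), (39, 37, 10, t, t, 10), (39, 37, 10, t, t, 20), (8, 24, 20, d, b, 23), (8, 24, 20, d, k, 24), (8, 24, 20, d, n, 23)}
Natural join on G: {(1, 28, 2, t, t, 20, 25), (1, 28, 2, t, t, 20, 37), (10, 28, 16, d, b, 23, 13), (10, 28, 16, d, b, 23, 19), (10, 28, 16, d, b, 23, 28), (10, 28, 16, d, n, 23, 13), (10, 28, 16, d, n, 23, 19), (10, 28, 16, d, n, 23, 28), (36, 37, 10, d, b, 23, 13), (36, 37, 10, d, b, 23, 19), (36, 37, 10, d, b, 23, 28), (36, 37, 10, d, n, 23, 13), (36, 37, 10, d, n, 23, 19), (36, 37, 10, d, n, 23, 28), (39, 37, 10, t, t, 20, 25), (39, 37, 10, t, t, 20, 37), (8, 24, 20, d, b, 23, 13), (8, 24, 20, d, b, 23, 19), (8, 24, 20, d, b, 23, 28), (8, 24, 20, d, n, 23, 13), (8, 24, 20, d, n, 23, 19), (8, 24, 20, d, n, 23, 28)}
π[G, F, A]: project onto (G, F, A) (17 duplicate(s) eliminated) → {(20, 28, t), (20, 37, t), (23, 24, d), (23, 28, d), (23, 37, d)}

{(20, 28, t), (20, 37, t), (23, 24, d), (23, 28, d), (23, 37, d)}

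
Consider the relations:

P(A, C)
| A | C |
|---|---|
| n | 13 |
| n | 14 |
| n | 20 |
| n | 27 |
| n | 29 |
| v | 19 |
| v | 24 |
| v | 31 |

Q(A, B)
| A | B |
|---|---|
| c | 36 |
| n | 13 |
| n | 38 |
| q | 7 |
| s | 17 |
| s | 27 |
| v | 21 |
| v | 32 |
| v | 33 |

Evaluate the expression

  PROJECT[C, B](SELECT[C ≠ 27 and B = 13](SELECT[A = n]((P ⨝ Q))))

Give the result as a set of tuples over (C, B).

{(13, 13), (14, 13), (20, 13), (29, 13)}

P ⋈ Q (natural join on A): {(n, 13, 13), (n, 13, 38), (n, 14, 13), (n, 14, 38), (n, 20, 13), (n, 20, 38), (n, 27, 13), (n, 27, 38), (n, 29, 13), (n, 29, 38), (v, 19, 21), (v, 19, 32), (v, 19, 33), (v, 24, 21), (v, 24, 32), (v, 24, 33), (v, 31, 21), (v, 31, 32), (v, 31, 33)}
Filtering on A = n leaves {(n, 13, 13), (n, 13, 38), (n, 14, 13), (n, 14, 38), (n, 20, 13), (n, 20, 38), (n, 27, 13), (n, 27, 38), (n, 29, 13), (n, 29, 38)}.
Filtering on C ≠ 27 and B = 13 leaves {(n, 13, 13), (n, 14, 13), (n, 20, 13), (n, 29, 13)}.
π[C, B]: project onto (C, B) → {(13, 13), (14, 13), (20, 13), (29, 13)}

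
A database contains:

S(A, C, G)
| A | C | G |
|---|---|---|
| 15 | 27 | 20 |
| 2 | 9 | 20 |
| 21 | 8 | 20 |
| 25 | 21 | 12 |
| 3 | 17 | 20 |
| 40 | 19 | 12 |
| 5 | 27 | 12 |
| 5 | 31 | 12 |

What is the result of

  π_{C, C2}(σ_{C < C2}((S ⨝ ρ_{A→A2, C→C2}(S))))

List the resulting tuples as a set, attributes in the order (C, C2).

{(17, 27), (19, 21), (19, 27), (19, 31), (21, 27), (21, 31), (27, 31), (8, 17), (8, 27), (8, 9), (9, 17), (9, 27)}

ρ[A→A2, C→C2]: schema becomes (A2, C2, G); tuples unchanged.
Joining S and ρ_{A→A2, C→C2}(S) on G yields {(15, 27, 20, 15, 27), (15, 27, 20, 2, 9), (15, 27, 20, 21, 8), (15, 27, 20, 3, 17), (2, 9, 20, 15, 27), (2, 9, 20, 2, 9), (2, 9, 20, 21, 8), (2, 9, 20, 3, 17), (21, 8, 20, 15, 27), (21, 8, 20, 2, 9), (21, 8, 20, 21, 8), (21, 8, 20, 3, 17), (25, 21, 12, 25, 21), (25, 21, 12, 40, 19), (25, 21, 12, 5, 27), (25, 21, 12, 5, 31), (3, 17, 20, 15, 27), (3, 17, 20, 2, 9), (3, 17, 20, 21, 8), (3, 17, 20, 3, 17), (40, 19, 12, 25, 21), (40, 19, 12, 40, 19), (40, 19, 12, 5, 27), (40, 19, 12, 5, 31), (5, 27, 12, 25, 21), (5, 27, 12, 40, 19), (5, 27, 12, 5, 27), (5, 27, 12, 5, 31), (5, 31, 12, 25, 21), (5, 31, 12, 40, 19), (5, 31, 12, 5, 27), (5, 31, 12, 5, 31)}.
Filtering on C < C2 leaves {(2, 9, 20, 15, 27), (2, 9, 20, 3, 17), (21, 8, 20, 15, 27), (21, 8, 20, 2, 9), (21, 8, 20, 3, 17), (25, 21, 12, 5, 27), (25, 21, 12, 5, 31), (3, 17, 20, 15, 27), (40, 19, 12, 25, 21), (40, 19, 12, 5, 27), (40, 19, 12, 5, 31), (5, 27, 12, 5, 31)}.
Projecting to C, C2: {(17, 27), (19, 21), (19, 27), (19, 31), (21, 27), (21, 31), (27, 31), (8, 17), (8, 27), (8, 9), (9, 17), (9, 27)}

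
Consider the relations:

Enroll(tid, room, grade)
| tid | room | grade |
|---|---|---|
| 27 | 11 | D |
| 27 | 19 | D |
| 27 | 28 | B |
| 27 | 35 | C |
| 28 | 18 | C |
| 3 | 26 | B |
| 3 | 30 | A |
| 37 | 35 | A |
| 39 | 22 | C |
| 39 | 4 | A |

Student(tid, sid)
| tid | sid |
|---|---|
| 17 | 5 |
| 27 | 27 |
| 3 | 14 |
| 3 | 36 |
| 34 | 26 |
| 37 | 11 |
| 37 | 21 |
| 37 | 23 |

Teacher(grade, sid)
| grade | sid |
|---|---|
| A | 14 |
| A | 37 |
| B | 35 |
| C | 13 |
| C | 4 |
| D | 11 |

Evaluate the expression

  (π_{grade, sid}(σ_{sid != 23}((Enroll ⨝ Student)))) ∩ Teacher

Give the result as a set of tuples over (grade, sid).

{(A, 14)}

Natural join on tid: {(27, 11, D, 27), (27, 19, D, 27), (27, 28, B, 27), (27, 35, C, 27), (3, 26, B, 14), (3, 26, B, 36), (3, 30, A, 14), (3, 30, A, 36), (37, 35, A, 11), (37, 35, A, 21), (37, 35, A, 23)}
Selection sid != 23: {(27, 11, D, 27), (27, 19, D, 27), (27, 28, B, 27), (27, 35, C, 27), (3, 26, B, 14), (3, 26, B, 36), (3, 30, A, 14), (3, 30, A, 36), (37, 35, A, 11), (37, 35, A, 21)}
π[grade, sid]: project onto (grade, sid) (1 duplicate(s) eliminated) → {(A, 11), (A, 14), (A, 21), (A, 36), (B, 14), (B, 27), (B, 36), (C, 27), (D, 27)}
Set intersection of the two operands is {(A, 14)}.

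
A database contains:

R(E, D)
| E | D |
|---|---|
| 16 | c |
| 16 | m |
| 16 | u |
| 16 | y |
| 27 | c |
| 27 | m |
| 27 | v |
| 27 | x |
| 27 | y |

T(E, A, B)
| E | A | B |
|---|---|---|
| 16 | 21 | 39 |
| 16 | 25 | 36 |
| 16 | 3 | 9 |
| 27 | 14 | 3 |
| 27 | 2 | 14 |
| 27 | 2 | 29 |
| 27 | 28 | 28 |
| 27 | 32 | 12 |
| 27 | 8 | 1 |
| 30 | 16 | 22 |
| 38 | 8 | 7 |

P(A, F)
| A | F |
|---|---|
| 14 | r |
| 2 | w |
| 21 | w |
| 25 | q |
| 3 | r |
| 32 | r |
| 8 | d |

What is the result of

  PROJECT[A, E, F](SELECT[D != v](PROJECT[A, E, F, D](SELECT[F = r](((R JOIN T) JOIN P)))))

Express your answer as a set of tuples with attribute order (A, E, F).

R ⋈ T (natural join on E): {(16, c, 21, 39), (16, c, 25, 36), (16, c, 3, 9), (16, m, 21, 39), (16, m, 25, 36), (16, m, 3, 9), (16, u, 21, 39), (16, u, 25, 36), (16, u, 3, 9), (16, y, 21, 39), (16, y, 25, 36), (16, y, 3, 9), (27, c, 14, 3), (27, c, 2, 14), (27, c, 2, 29), (27, c, 28, 28), (27, c, 32, 12), (27, c, 8, 1), (27, m, 14, 3), (27, m, 2, 14), (27, m, 2, 29), (27, m, 28, 28), (27, m, 32, 12), (27, m, 8, 1), (27, v, 14, 3), (27, v, 2, 14), (27, v, 2, 29), (27, v, 28, 28), (27, v, 32, 12), (27, v, 8, 1), (27, x, 14, 3), (27, x, 2, 14), (27, x, 2, 29), (27, x, 28, 28), (27, x, 32, 12), (27, x, 8, 1), (27, y, 14, 3), (27, y, 2, 14), (27, y, 2, 29), (27, y, 28, 28), (27, y, 32, 12), (27, y, 8, 1)}
(R JOIN T) ⋈ P (natural join on A): {(16, c, 21, 39, w), (16, c, 25, 36, q), (16, c, 3, 9, r), (16, m, 21, 39, w), (16, m, 25, 36, q), (16, m, 3, 9, r), (16, u, 21, 39, w), (16, u, 25, 36, q), (16, u, 3, 9, r), (16, y, 21, 39, w), (16, y, 25, 36, q), (16, y, 3, 9, r), (27, c, 14, 3, r), (27, c, 2, 14, w), (27, c, 2, 29, w), (27, c, 32, 12, r), (27, c, 8, 1, d), (27, m, 14, 3, r), (27, m, 2, 14, w), (27, m, 2, 29, w), (27, m, 32, 12, r), (27, m, 8, 1, d), (27, v, 14, 3, r), (27, v, 2, 14, w), (27, v, 2, 29, w), (27, v, 32, 12, r), (27, v, 8, 1, d), (27, x, 14, 3, r), (27, x, 2, 14, w), (27, x, 2, 29, w), (27, x, 32, 12, r), (27, x, 8, 1, d), (27, y, 14, 3, r), (27, y, 2, 14, w), (27, y, 2, 29, w), (27, y, 32, 12, r), (27, y, 8, 1, d)}
σ[F = r]: keep tuples satisfying F = r → {(16, c, 3, 9, r), (16, m, 3, 9, r), (16, u, 3, 9, r), (16, y, 3, 9, r), (27, c, 14, 3, r), (27, c, 32, 12, r), (27, m, 14, 3, r), (27, m, 32, 12, r), (27, v, 14, 3, r), (27, v, 32, 12, r), (27, x, 14, 3, r), (27, x, 32, 12, r), (27, y, 14, 3, r), (27, y, 32, 12, r)}
Projecting to A, E, F, D: {(14, 27, r, c), (14, 27, r, m), (14, 27, r, v), (14, 27, r, x), (14, 27, r, y), (3, 16, r, c), (3, 16, r, m), (3, 16, r, u), (3, 16, r, y), (32, 27, r, c), (32, 27, r, m), (32, 27, r, v), (32, 27, r, x), (32, 27, r, y)}
σ[D != v]: keep tuples satisfying D != v → {(14, 27, r, c), (14, 27, r, m), (14, 27, r, x), (14, 27, r, y), (3, 16, r, c), (3, 16, r, m), (3, 16, r, u), (3, 16, r, y), (32, 27, r, c), (32, 27, r, m), (32, 27, r, x), (32, 27, r, y)}
Projecting to A, E, F (9 duplicate(s) eliminated): {(14, 27, r), (3, 16, r), (32, 27, r)}

{(14, 27, r), (3, 16, r), (32, 27, r)}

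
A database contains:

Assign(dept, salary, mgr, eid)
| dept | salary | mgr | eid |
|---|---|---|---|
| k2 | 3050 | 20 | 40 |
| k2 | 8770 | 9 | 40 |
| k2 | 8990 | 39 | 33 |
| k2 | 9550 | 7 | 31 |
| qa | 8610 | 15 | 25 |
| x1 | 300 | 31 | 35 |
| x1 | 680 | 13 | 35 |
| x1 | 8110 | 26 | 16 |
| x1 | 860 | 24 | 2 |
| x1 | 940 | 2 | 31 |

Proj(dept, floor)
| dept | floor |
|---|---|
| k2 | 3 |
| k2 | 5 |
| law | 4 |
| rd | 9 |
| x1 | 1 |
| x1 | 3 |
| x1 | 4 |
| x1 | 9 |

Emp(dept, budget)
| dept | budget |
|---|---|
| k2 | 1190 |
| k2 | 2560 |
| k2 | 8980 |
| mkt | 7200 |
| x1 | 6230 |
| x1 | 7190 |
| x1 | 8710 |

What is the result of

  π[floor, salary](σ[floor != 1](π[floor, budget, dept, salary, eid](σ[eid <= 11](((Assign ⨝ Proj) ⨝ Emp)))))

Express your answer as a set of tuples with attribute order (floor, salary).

Joining Assign and Proj on dept yields {(k2, 3050, 20, 40, 3), (k2, 3050, 20, 40, 5), (k2, 8770, 9, 40, 3), (k2, 8770, 9, 40, 5), (k2, 8990, 39, 33, 3), (k2, 8990, 39, 33, 5), (k2, 9550, 7, 31, 3), (k2, 9550, 7, 31, 5), (x1, 300, 31, 35, 1), (x1, 300, 31, 35, 3), (x1, 300, 31, 35, 4), (x1, 300, 31, 35, 9), (x1, 680, 13, 35, 1), (x1, 680, 13, 35, 3), (x1, 680, 13, 35, 4), (x1, 680, 13, 35, 9), (x1, 8110, 26, 16, 1), (x1, 8110, 26, 16, 3), (x1, 8110, 26, 16, 4), (x1, 8110, 26, 16, 9), (x1, 860, 24, 2, 1), (x1, 860, 24, 2, 3), (x1, 860, 24, 2, 4), (x1, 860, 24, 2, 9), (x1, 940, 2, 31, 1), (x1, 940, 2, 31, 3), (x1, 940, 2, 31, 4), (x1, 940, 2, 31, 9)}.
Joining (Assign ⨝ Proj) and Emp on dept yields {(k2, 3050, 20, 40, 3, 1190), (k2, 3050, 20, 40, 3, 2560), (k2, 3050, 20, 40, 3, 8980), (k2, 3050, 20, 40, 5, 1190), (k2, 3050, 20, 40, 5, 2560), (k2, 3050, 20, 40, 5, 8980), (k2, 8770, 9, 40, 3, 1190), (k2, 8770, 9, 40, 3, 2560), (k2, 8770, 9, 40, 3, 8980), (k2, 8770, 9, 40, 5, 1190), (k2, 8770, 9, 40, 5, 2560), (k2, 8770, 9, 40, 5, 8980), (k2, 8990, 39, 33, 3, 1190), (k2, 8990, 39, 33, 3, 2560), (k2, 8990, 39, 33, 3, 8980), (k2, 8990, 39, 33, 5, 1190), (k2, 8990, 39, 33, 5, 2560), (k2, 8990, 39, 33, 5, 8980), (k2, 9550, 7, 31, 3, 1190), (k2, 9550, 7, 31, 3, 2560), (k2, 9550, 7, 31, 3, 8980), (k2, 9550, 7, 31, 5, 1190), (k2, 9550, 7, 31, 5, 2560), (k2, 9550, 7, 31, 5, 8980), (x1, 300, 31, 35, 1, 6230), (x1, 300, 31, 35, 1, 7190), (x1, 300, 31, 35, 1, 8710), (x1, 300, 31, 35, 3, 6230), (x1, 300, 31, 35, 3, 7190), (x1, 300, 31, 35, 3, 8710), (x1, 300, 31, 35, 4, 6230), (x1, 300, 31, 35, 4, 7190), (x1, 300, 31, 35, 4, 8710), (x1, 300, 31, 35, 9, 6230), (x1, 300, 31, 35, 9, 7190), (x1, 300, 31, 35, 9, 8710), (x1, 680, 13, 35, 1, 6230), (x1, 680, 13, 35, 1, 7190), (x1, 680, 13, 35, 1, 8710), (x1, 680, 13, 35, 3, 6230), (x1, 680, 13, 35, 3, 7190), (x1, 680, 13, 35, 3, 8710), (x1, 680, 13, 35, 4, 6230), (x1, 680, 13, 35, 4, 7190), (x1, 680, 13, 35, 4, 8710), (x1, 680, 13, 35, 9, 6230), (x1, 680, 13, 35, 9, 7190), (x1, 680, 13, 35, 9, 8710), (x1, 8110, 26, 16, 1, 6230), (x1, 8110, 26, 16, 1, 7190), (x1, 8110, 26, 16, 1, 8710), (x1, 8110, 26, 16, 3, 6230), (x1, 8110, 26, 16, 3, 7190), (x1, 8110, 26, 16, 3, 8710), (x1, 8110, 26, 16, 4, 6230), (x1, 8110, 26, 16, 4, 7190), (x1, 8110, 26, 16, 4, 8710), (x1, 8110, 26, 16, 9, 6230), (x1, 8110, 26, 16, 9, 7190), (x1, 8110, 26, 16, 9, 8710), (x1, 860, 24, 2, 1, 6230), (x1, 860, 24, 2, 1, 7190), (x1, 860, 24, 2, 1, 8710), (x1, 860, 24, 2, 3, 6230), (x1, 860, 24, 2, 3, 7190), (x1, 860, 24, 2, 3, 8710), (x1, 860, 24, 2, 4, 6230), (x1, 860, 24, 2, 4, 7190), (x1, 860, 24, 2, 4, 8710), (x1, 860, 24, 2, 9, 6230), (x1, 860, 24, 2, 9, 7190), (x1, 860, 24, 2, 9, 8710), (x1, 940, 2, 31, 1, 6230), (x1, 940, 2, 31, 1, 7190), (x1, 940, 2, 31, 1, 8710), (x1, 940, 2, 31, 3, 6230), (x1, 940, 2, 31, 3, 7190), (x1, 940, 2, 31, 3, 8710), (x1, 940, 2, 31, 4, 6230), (x1, 940, 2, 31, 4, 7190), (x1, 940, 2, 31, 4, 8710), (x1, 940, 2, 31, 9, 6230), (x1, 940, 2, 31, 9, 7190), (x1, 940, 2, 31, 9, 8710)}.
Apply σ_{eid <= 11}; surviving tuples: {(x1, 860, 24, 2, 1, 6230), (x1, 860, 24, 2, 1, 7190), (x1, 860, 24, 2, 1, 8710), (x1, 860, 24, 2, 3, 6230), (x1, 860, 24, 2, 3, 7190), (x1, 860, 24, 2, 3, 8710), (x1, 860, 24, 2, 4, 6230), (x1, 860, 24, 2, 4, 7190), (x1, 860, 24, 2, 4, 8710), (x1, 860, 24, 2, 9, 6230), (x1, 860, 24, 2, 9, 7190), (x1, 860, 24, 2, 9, 8710)}
π[floor, budget, dept, salary, eid]: project onto (floor, budget, dept, salary, eid) → {(1, 6230, x1, 860, 2), (1, 7190, x1, 860, 2), (1, 8710, x1, 860, 2), (3, 6230, x1, 860, 2), (3, 7190, x1, 860, 2), (3, 8710, x1, 860, 2), (4, 6230, x1, 860, 2), (4, 7190, x1, 860, 2), (4, 8710, x1, 860, 2), (9, 6230, x1, 860, 2), (9, 7190, x1, 860, 2), (9, 8710, x1, 860, 2)}
Apply σ_{floor != 1}; surviving tuples: {(3, 6230, x1, 860, 2), (3, 7190, x1, 860, 2), (3, 8710, x1, 860, 2), (4, 6230, x1, 860, 2), (4, 7190, x1, 860, 2), (4, 8710, x1, 860, 2), (9, 6230, x1, 860, 2), (9, 7190, x1, 860, 2), (9, 8710, x1, 860, 2)}
π[floor, salary]: project onto (floor, salary) (6 duplicate(s) eliminated) → {(3, 860), (4, 860), (9, 860)}

{(3, 860), (4, 860), (9, 860)}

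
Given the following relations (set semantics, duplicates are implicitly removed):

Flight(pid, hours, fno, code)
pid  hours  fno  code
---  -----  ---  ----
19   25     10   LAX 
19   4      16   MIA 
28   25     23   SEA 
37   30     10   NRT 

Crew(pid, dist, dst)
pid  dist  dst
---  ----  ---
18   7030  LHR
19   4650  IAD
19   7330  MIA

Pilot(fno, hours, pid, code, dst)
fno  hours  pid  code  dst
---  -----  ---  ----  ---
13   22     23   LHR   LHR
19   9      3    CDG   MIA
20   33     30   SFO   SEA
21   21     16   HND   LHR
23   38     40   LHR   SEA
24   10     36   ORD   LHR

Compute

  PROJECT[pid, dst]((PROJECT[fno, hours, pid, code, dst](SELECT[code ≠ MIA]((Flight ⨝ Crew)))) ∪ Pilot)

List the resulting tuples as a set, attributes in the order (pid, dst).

Natural join on pid: {(19, 25, 10, LAX, 4650, IAD), (19, 25, 10, LAX, 7330, MIA), (19, 4, 16, MIA, 4650, IAD), (19, 4, 16, MIA, 7330, MIA)}
Apply σ_{code ≠ MIA}; surviving tuples: {(19, 25, 10, LAX, 4650, IAD), (19, 25, 10, LAX, 7330, MIA)}
Projecting to fno, hours, pid, code, dst: {(10, 25, 19, LAX, IAD), (10, 25, 19, LAX, MIA)}
Set union of the two operands is {(10, 25, 19, LAX, IAD), (10, 25, 19, LAX, MIA), (13, 22, 23, LHR, LHR), (19, 9, 3, CDG, MIA), (20, 33, 30, SFO, SEA), (21, 21, 16, HND, LHR), (23, 38, 40, LHR, SEA), (24, 10, 36, ORD, LHR)}.
Projecting to pid, dst: {(16, LHR), (19, IAD), (19, MIA), (23, LHR), (3, MIA), (30, SEA), (36, LHR), (40, SEA)}

{(16, LHR), (19, IAD), (19, MIA), (23, LHR), (3, MIA), (30, SEA), (36, LHR), (40, SEA)}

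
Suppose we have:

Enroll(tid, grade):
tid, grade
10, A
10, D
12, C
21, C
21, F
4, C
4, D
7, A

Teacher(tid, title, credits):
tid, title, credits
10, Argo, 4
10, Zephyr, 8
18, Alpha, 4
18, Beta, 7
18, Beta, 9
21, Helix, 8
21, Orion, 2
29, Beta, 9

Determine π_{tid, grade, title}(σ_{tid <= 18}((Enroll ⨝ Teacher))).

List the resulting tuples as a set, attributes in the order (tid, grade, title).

{(10, A, Argo), (10, A, Zephyr), (10, D, Argo), (10, D, Zephyr)}

Natural join on tid: {(10, A, Argo, 4), (10, A, Zephyr, 8), (10, D, Argo, 4), (10, D, Zephyr, 8), (21, C, Helix, 8), (21, C, Orion, 2), (21, F, Helix, 8), (21, F, Orion, 2)}
Apply σ_{tid <= 18}; surviving tuples: {(10, A, Argo, 4), (10, A, Zephyr, 8), (10, D, Argo, 4), (10, D, Zephyr, 8)}
π_{tid, grade, title} gives {(10, A, Argo), (10, A, Zephyr), (10, D, Argo), (10, D, Zephyr)}.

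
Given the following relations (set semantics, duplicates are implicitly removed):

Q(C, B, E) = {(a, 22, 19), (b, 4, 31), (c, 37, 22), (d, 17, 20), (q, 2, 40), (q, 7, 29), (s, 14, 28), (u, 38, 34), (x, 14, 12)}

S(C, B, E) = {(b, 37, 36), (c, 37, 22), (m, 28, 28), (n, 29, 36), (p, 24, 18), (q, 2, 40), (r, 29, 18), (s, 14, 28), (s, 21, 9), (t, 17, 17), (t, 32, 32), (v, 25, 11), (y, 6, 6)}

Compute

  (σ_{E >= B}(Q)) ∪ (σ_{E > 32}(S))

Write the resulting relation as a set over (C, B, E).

Filtering on E >= B leaves {(b, 4, 31), (d, 17, 20), (q, 2, 40), (q, 7, 29), (s, 14, 28)}.
Filtering on E > 32 leaves {(b, 37, 36), (n, 29, 36), (q, 2, 40)}.
Set union of the two operands is {(b, 37, 36), (b, 4, 31), (d, 17, 20), (n, 29, 36), (q, 2, 40), (q, 7, 29), (s, 14, 28)}.

{(b, 37, 36), (b, 4, 31), (d, 17, 20), (n, 29, 36), (q, 2, 40), (q, 7, 29), (s, 14, 28)}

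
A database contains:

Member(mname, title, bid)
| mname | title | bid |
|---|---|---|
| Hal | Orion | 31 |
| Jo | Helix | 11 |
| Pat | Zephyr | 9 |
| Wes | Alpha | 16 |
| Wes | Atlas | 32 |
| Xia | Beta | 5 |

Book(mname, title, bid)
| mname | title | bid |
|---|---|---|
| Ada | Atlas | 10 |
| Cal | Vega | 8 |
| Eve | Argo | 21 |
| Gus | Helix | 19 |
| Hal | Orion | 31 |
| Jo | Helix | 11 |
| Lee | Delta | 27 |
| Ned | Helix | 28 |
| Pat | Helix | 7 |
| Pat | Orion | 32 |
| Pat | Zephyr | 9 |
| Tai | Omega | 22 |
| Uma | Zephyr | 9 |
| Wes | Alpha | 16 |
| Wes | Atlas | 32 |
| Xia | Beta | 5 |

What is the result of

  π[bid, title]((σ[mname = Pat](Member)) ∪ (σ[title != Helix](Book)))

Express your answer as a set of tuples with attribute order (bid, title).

σ[mname = Pat]: keep tuples satisfying mname = Pat → {(Pat, Zephyr, 9)}
σ[title != Helix]: keep tuples satisfying title != Helix → {(Ada, Atlas, 10), (Cal, Vega, 8), (Eve, Argo, 21), (Hal, Orion, 31), (Lee, Delta, 27), (Pat, Orion, 32), (Pat, Zephyr, 9), (Tai, Omega, 22), (Uma, Zephyr, 9), (Wes, Alpha, 16), (Wes, Atlas, 32), (Xia, Beta, 5)}
Union: {(Pat, Zephyr, 9)} with {(Ada, Atlas, 10), (Cal, Vega, 8), (Eve, Argo, 21), (Hal, Orion, 31), (Lee, Delta, 27), (Pat, Orion, 32), (Pat, Zephyr, 9), (Tai, Omega, 22), (Uma, Zephyr, 9), (Wes, Alpha, 16), (Wes, Atlas, 32), (Xia, Beta, 5)} → {(Ada, Atlas, 10), (Cal, Vega, 8), (Eve, Argo, 21), (Hal, Orion, 31), (Lee, Delta, 27), (Pat, Orion, 32), (Pat, Zephyr, 9), (Tai, Omega, 22), (Uma, Zephyr, 9), (Wes, Alpha, 16), (Wes, Atlas, 32), (Xia, Beta, 5)}
Keep only column(s) bid, title (1 duplicate(s) eliminated): {(10, Atlas), (16, Alpha), (21, Argo), (22, Omega), (27, Delta), (31, Orion), (32, Atlas), (32, Orion), (5, Beta), (8, Vega), (9, Zephyr)}

{(10, Atlas), (16, Alpha), (21, Argo), (22, Omega), (27, Delta), (31, Orion), (32, Atlas), (32, Orion), (5, Beta), (8, Vega), (9, Zephyr)}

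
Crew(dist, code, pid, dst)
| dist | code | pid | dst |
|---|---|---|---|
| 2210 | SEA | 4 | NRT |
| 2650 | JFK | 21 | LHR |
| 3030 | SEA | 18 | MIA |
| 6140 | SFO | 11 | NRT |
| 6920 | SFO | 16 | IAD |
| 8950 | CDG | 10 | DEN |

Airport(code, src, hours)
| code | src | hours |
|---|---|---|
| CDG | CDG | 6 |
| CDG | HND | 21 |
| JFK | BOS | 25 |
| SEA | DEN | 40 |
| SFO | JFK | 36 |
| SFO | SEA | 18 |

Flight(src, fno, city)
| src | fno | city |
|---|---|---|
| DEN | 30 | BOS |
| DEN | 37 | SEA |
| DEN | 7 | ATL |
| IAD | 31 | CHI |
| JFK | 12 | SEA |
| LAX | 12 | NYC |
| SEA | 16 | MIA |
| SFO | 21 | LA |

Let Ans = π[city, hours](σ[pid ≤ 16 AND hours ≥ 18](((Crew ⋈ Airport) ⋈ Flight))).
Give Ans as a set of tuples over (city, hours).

Natural join on code: {(2210, SEA, 4, NRT, DEN, 40), (2650, JFK, 21, LHR, BOS, 25), (3030, SEA, 18, MIA, DEN, 40), (6140, SFO, 11, NRT, JFK, 36), (6140, SFO, 11, NRT, SEA, 18), (6920, SFO, 16, IAD, JFK, 36), (6920, SFO, 16, IAD, SEA, 18), (8950, CDG, 10, DEN, CDG, 6), (8950, CDG, 10, DEN, HND, 21)}
Natural join on src: {(2210, SEA, 4, NRT, DEN, 40, 30, BOS), (2210, SEA, 4, NRT, DEN, 40, 37, SEA), (2210, SEA, 4, NRT, DEN, 40, 7, ATL), (3030, SEA, 18, MIA, DEN, 40, 30, BOS), (3030, SEA, 18, MIA, DEN, 40, 37, SEA), (3030, SEA, 18, MIA, DEN, 40, 7, ATL), (6140, SFO, 11, NRT, JFK, 36, 12, SEA), (6140, SFO, 11, NRT, SEA, 18, 16, MIA), (6920, SFO, 16, IAD, JFK, 36, 12, SEA), (6920, SFO, 16, IAD, SEA, 18, 16, MIA)}
Selection pid ≤ 16 AND hours ≥ 18: {(2210, SEA, 4, NRT, DEN, 40, 30, BOS), (2210, SEA, 4, NRT, DEN, 40, 37, SEA), (2210, SEA, 4, NRT, DEN, 40, 7, ATL), (6140, SFO, 11, NRT, JFK, 36, 12, SEA), (6140, SFO, 11, NRT, SEA, 18, 16, MIA), (6920, SFO, 16, IAD, JFK, 36, 12, SEA), (6920, SFO, 16, IAD, SEA, 18, 16, MIA)}
π[city, hours]: project onto (city, hours) (2 duplicate(s) eliminated) → {(ATL, 40), (BOS, 40), (MIA, 18), (SEA, 36), (SEA, 40)}

{(ATL, 40), (BOS, 40), (MIA, 18), (SEA, 36), (SEA, 40)}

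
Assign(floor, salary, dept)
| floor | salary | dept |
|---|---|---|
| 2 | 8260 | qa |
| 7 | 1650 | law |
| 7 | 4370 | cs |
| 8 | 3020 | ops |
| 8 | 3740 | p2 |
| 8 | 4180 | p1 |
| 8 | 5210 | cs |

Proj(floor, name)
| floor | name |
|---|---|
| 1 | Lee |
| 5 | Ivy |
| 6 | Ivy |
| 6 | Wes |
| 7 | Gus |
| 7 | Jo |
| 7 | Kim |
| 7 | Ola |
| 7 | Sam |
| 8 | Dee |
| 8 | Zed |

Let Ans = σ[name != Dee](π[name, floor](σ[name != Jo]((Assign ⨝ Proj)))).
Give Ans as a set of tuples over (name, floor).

Joining Assign and Proj on floor yields {(7, 1650, law, Gus), (7, 1650, law, Jo), (7, 1650, law, Kim), (7, 1650, law, Ola), (7, 1650, law, Sam), (7, 4370, cs, Gus), (7, 4370, cs, Jo), (7, 4370, cs, Kim), (7, 4370, cs, Ola), (7, 4370, cs, Sam), (8, 3020, ops, Dee), (8, 3020, ops, Zed), (8, 3740, p2, Dee), (8, 3740, p2, Zed), (8, 4180, p1, Dee), (8, 4180, p1, Zed), (8, 5210, cs, Dee), (8, 5210, cs, Zed)}.
Apply σ_{name != Jo}; surviving tuples: {(7, 1650, law, Gus), (7, 1650, law, Kim), (7, 1650, law, Ola), (7, 1650, law, Sam), (7, 4370, cs, Gus), (7, 4370, cs, Kim), (7, 4370, cs, Ola), (7, 4370, cs, Sam), (8, 3020, ops, Dee), (8, 3020, ops, Zed), (8, 3740, p2, Dee), (8, 3740, p2, Zed), (8, 4180, p1, Dee), (8, 4180, p1, Zed), (8, 5210, cs, Dee), (8, 5210, cs, Zed)}
π[name, floor]: project onto (name, floor) (10 duplicate(s) eliminated) → {(Dee, 8), (Gus, 7), (Kim, 7), (Ola, 7), (Sam, 7), (Zed, 8)}
Apply σ_{name != Dee}; surviving tuples: {(Gus, 7), (Kim, 7), (Ola, 7), (Sam, 7), (Zed, 8)}

{(Gus, 7), (Kim, 7), (Ola, 7), (Sam, 7), (Zed, 8)}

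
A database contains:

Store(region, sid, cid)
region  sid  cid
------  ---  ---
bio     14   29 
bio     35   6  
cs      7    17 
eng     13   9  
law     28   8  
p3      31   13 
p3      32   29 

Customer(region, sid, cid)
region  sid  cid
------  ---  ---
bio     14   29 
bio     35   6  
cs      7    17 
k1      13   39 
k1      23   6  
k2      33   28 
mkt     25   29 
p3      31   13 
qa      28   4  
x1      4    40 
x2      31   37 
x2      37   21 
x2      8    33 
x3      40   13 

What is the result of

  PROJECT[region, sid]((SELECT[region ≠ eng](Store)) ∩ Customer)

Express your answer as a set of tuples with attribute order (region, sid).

{(bio, 14), (bio, 35), (cs, 7), (p3, 31)}

σ[region ≠ eng]: keep tuples satisfying region ≠ eng → {(bio, 14, 29), (bio, 35, 6), (cs, 7, 17), (law, 28, 8), (p3, 31, 13), (p3, 32, 29)}
Taking the intersection: {(bio, 14, 29), (bio, 35, 6), (cs, 7, 17), (p3, 31, 13)}
Keep only column(s) region, sid: {(bio, 14), (bio, 35), (cs, 7), (p3, 31)}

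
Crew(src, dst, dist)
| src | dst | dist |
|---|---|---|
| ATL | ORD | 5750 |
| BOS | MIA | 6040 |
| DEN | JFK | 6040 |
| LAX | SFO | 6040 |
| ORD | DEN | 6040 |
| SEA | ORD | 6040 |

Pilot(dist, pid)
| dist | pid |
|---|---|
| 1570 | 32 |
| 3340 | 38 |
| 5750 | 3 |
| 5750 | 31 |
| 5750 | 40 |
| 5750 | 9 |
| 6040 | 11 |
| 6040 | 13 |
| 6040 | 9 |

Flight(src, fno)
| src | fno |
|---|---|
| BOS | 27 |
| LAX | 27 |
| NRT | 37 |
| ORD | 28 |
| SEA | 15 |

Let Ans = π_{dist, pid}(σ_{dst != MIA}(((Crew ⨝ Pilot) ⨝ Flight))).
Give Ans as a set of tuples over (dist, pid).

{(6040, 11), (6040, 13), (6040, 9)}

Crew ⋈ Pilot (natural join on dist): {(ATL, ORD, 5750, 3), (ATL, ORD, 5750, 31), (ATL, ORD, 5750, 40), (ATL, ORD, 5750, 9), (BOS, MIA, 6040, 11), (BOS, MIA, 6040, 13), (BOS, MIA, 6040, 9), (DEN, JFK, 6040, 11), (DEN, JFK, 6040, 13), (DEN, JFK, 6040, 9), (LAX, SFO, 6040, 11), (LAX, SFO, 6040, 13), (LAX, SFO, 6040, 9), (ORD, DEN, 6040, 11), (ORD, DEN, 6040, 13), (ORD, DEN, 6040, 9), (SEA, ORD, 6040, 11), (SEA, ORD, 6040, 13), (SEA, ORD, 6040, 9)}
(Crew ⨝ Pilot) ⋈ Flight (natural join on src): {(BOS, MIA, 6040, 11, 27), (BOS, MIA, 6040, 13, 27), (BOS, MIA, 6040, 9, 27), (LAX, SFO, 6040, 11, 27), (LAX, SFO, 6040, 13, 27), (LAX, SFO, 6040, 9, 27), (ORD, DEN, 6040, 11, 28), (ORD, DEN, 6040, 13, 28), (ORD, DEN, 6040, 9, 28), (SEA, ORD, 6040, 11, 15), (SEA, ORD, 6040, 13, 15), (SEA, ORD, 6040, 9, 15)}
Apply σ_{dst != MIA}; surviving tuples: {(LAX, SFO, 6040, 11, 27), (LAX, SFO, 6040, 13, 27), (LAX, SFO, 6040, 9, 27), (ORD, DEN, 6040, 11, 28), (ORD, DEN, 6040, 13, 28), (ORD, DEN, 6040, 9, 28), (SEA, ORD, 6040, 11, 15), (SEA, ORD, 6040, 13, 15), (SEA, ORD, 6040, 9, 15)}
π[dist, pid]: project onto (dist, pid) (6 duplicate(s) eliminated) → {(6040, 11), (6040, 13), (6040, 9)}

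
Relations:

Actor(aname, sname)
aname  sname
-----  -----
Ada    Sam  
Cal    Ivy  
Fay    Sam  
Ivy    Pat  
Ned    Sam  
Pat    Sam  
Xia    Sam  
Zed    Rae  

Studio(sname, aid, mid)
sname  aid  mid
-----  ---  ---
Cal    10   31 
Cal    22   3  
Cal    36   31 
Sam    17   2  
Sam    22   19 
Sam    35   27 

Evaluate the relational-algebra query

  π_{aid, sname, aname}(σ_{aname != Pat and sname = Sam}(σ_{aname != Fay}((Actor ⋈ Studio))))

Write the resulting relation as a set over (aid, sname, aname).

{(17, Sam, Ada), (17, Sam, Ned), (17, Sam, Xia), (22, Sam, Ada), (22, Sam, Ned), (22, Sam, Xia), (35, Sam, Ada), (35, Sam, Ned), (35, Sam, Xia)}

Joining Actor and Studio on sname yields {(Ada, Sam, 17, 2), (Ada, Sam, 22, 19), (Ada, Sam, 35, 27), (Fay, Sam, 17, 2), (Fay, Sam, 22, 19), (Fay, Sam, 35, 27), (Ned, Sam, 17, 2), (Ned, Sam, 22, 19), (Ned, Sam, 35, 27), (Pat, Sam, 17, 2), (Pat, Sam, 22, 19), (Pat, Sam, 35, 27), (Xia, Sam, 17, 2), (Xia, Sam, 22, 19), (Xia, Sam, 35, 27)}.
Filtering on aname != Fay leaves {(Ada, Sam, 17, 2), (Ada, Sam, 22, 19), (Ada, Sam, 35, 27), (Ned, Sam, 17, 2), (Ned, Sam, 22, 19), (Ned, Sam, 35, 27), (Pat, Sam, 17, 2), (Pat, Sam, 22, 19), (Pat, Sam, 35, 27), (Xia, Sam, 17, 2), (Xia, Sam, 22, 19), (Xia, Sam, 35, 27)}.
Filtering on aname != Pat and sname = Sam leaves {(Ada, Sam, 17, 2), (Ada, Sam, 22, 19), (Ada, Sam, 35, 27), (Ned, Sam, 17, 2), (Ned, Sam, 22, 19), (Ned, Sam, 35, 27), (Xia, Sam, 17, 2), (Xia, Sam, 22, 19), (Xia, Sam, 35, 27)}.
Keep only column(s) aid, sname, aname: {(17, Sam, Ada), (17, Sam, Ned), (17, Sam, Xia), (22, Sam, Ada), (22, Sam, Ned), (22, Sam, Xia), (35, Sam, Ada), (35, Sam, Ned), (35, Sam, Xia)}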